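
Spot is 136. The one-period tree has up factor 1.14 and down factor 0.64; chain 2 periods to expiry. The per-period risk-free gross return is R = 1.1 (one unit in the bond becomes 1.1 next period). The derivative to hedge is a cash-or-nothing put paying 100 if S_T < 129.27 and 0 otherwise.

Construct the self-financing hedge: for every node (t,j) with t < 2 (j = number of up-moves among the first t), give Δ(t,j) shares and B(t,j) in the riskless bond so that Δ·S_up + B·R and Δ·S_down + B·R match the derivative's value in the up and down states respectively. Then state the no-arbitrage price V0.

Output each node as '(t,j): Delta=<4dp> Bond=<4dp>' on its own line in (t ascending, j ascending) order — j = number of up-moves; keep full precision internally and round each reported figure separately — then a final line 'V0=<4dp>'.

(0,0): Delta=-1.2299 Bond=179.9669
(1,0): Delta=0.0000 Bond=90.9091
(1,1): Delta=-1.2900 Bond=207.2727
V0=12.6942

No-arbitrage ⇒ martingale measure with p* = (R−d)/(u−d) = 0.9200.
Terminal values V(2,·): V(2,0)=100.0000, V(2,1)=100.0000, V(2,2)=0.0000
Node (1,0) S=87.0400: V=(p*·100.0000+(1−p*)·100.0000)/1.1=90.9091; Δ=(100.0000−100.0000)/(99.2256−55.7056)=0.0000; B=V−Δ·S=90.9091
Node (1,1) S=155.0400: V=(p*·0.0000+(1−p*)·100.0000)/1.1=7.2727; Δ=(0.0000−100.0000)/(176.7456−99.2256)=-1.2900; B=V−Δ·S=207.2727
Node (0,0) S=136.0000: V=(p*·7.2727+(1−p*)·90.9091)/1.1=12.6942; Δ=(7.2727−90.9091)/(155.0400−87.0400)=-1.2299; B=V−Δ·S=179.9669
The time-0 hedge costs 12.6942, which is the no-arbitrage price.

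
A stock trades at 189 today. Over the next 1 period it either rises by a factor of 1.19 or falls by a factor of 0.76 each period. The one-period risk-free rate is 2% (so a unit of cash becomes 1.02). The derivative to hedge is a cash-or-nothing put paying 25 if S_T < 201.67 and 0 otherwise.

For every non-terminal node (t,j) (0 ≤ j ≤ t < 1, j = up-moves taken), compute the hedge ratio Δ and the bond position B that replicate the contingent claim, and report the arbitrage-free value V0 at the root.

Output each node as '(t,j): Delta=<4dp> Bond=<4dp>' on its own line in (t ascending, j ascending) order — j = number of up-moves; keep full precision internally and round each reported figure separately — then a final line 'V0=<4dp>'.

(0,0): Delta=-0.3076 Bond=67.8295
V0=9.6899

Risk-neutral probability p* = (R−d)/(u−d) = (1.02−0.76)/(1.19−0.76) = 0.6047.
At expiry t=1: V(1,0)=25.0000, V(1,1)=0.0000
(0,0): S=189.0000. Δ = (V_up−V_dn)/(S_up−S_dn) = (0.0000−25.0000)/(224.9100−143.6400) = -0.3076. V = [p*·0.0000 + (1−p*)·25.0000]/1.02 = 9.6899. B = V − Δ·S = 67.8295.
The time-0 hedge costs 9.6899, which is the no-arbitrage price.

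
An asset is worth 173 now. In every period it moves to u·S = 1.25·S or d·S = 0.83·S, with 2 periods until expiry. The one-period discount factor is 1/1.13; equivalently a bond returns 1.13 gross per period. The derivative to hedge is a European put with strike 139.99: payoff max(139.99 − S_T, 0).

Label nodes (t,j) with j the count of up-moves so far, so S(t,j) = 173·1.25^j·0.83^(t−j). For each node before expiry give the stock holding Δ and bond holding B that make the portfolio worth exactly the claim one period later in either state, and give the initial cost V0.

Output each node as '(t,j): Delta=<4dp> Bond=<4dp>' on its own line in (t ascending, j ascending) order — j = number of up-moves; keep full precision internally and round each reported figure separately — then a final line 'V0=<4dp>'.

(0,0): Delta=-0.0724 Bond=13.8584
(1,0): Delta=-0.3451 Bond=54.8101
(1,1): Delta=0.0000 Bond=0.0000
V0=1.3304

The replicating-portfolio and risk-neutral prices coincide; use p* = (1.13−0.83)/(1.25−0.83) = 0.7143 for the latter.
Payoff layer (t=2): V(2,0)=20.8103, V(2,1)=0.0000, V(2,2)=0.0000
  t=1,j=0: stock 143.5900 → up 179.4875 (V=0.0000), down 119.1797 (V=20.8103). Price 5.2618; hedge Δ=-0.3451, bond B=54.8101.
  t=1,j=1: stock 216.2500 → up 270.3125 (V=0.0000), down 179.4875 (V=0.0000). Price 0.0000; hedge Δ=0.0000, bond B=0.0000.
  t=0,j=0: stock 173.0000 → up 216.2500 (V=0.0000), down 143.5900 (V=5.2618). Price 1.3304; hedge Δ=-0.0724, bond B=13.8584.
Check: Δ(0,0)·S0 + B(0,0) = 1.3304 = V0.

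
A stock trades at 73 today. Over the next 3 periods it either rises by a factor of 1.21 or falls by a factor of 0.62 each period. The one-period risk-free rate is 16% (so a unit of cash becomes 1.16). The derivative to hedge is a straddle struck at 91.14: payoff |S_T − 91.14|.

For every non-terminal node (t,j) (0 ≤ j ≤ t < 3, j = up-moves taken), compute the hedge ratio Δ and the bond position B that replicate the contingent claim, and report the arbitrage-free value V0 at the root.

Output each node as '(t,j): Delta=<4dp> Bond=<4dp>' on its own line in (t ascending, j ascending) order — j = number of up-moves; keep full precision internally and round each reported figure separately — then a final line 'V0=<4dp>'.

(0,0): Delta=0.1038 Bond=15.3210
(1,0): Delta=-1.0000 Bond=67.7319
(1,1): Delta=0.1562 Bond=13.1465
(2,0): Delta=-1.0000 Bond=78.5690
(2,1): Delta=-1.0000 Bond=78.5690
(2,2): Delta=0.2111 Bond=9.3871
V0=22.9008

The replicating-portfolio and risk-neutral prices coincide; use p* = (1.16−0.62)/(1.21−0.62) = 0.9153 for the latter.
Terminal values V(3,·): V(3,0)=73.7421, V(3,1)=57.1859, V(3,2)=24.8748, V(3,3)=38.1840
(2,0): S=28.0612. Δ = (V_up−V_dn)/(S_up−S_dn) = (57.1859−73.7421)/(33.9541−17.3979) = -1.0000. V = [p*·57.1859 + (1−p*)·73.7421]/1.16 = 50.5078. B = V − Δ·S = 78.5690.
(2,1): S=54.7646. Δ = (V_up−V_dn)/(S_up−S_dn) = (24.8748−57.1859)/(66.2652−33.9541) = -1.0000. V = [p*·24.8748 + (1−p*)·57.1859]/1.16 = 23.8044. B = V − Δ·S = 78.5690.
(2,2): S=106.8793. Δ = (V_up−V_dn)/(S_up−S_dn) = (38.1840−24.8748)/(129.3240−66.2652) = 0.2111. V = [p*·38.1840 + (1−p*)·24.8748]/1.16 = 31.9449. B = V − Δ·S = 9.3871.
(1,0): S=45.2600. Δ = (V_up−V_dn)/(S_up−S_dn) = (23.8044−50.5078)/(54.7646−28.0612) = -1.0000. V = [p*·23.8044 + (1−p*)·50.5078]/1.16 = 22.4719. B = V − Δ·S = 67.7319.
(1,1): S=88.3300. Δ = (V_up−V_dn)/(S_up−S_dn) = (31.9449−23.8044)/(106.8793−54.7646) = 0.1562. V = [p*·31.9449 + (1−p*)·23.8044]/1.16 = 26.9440. B = V − Δ·S = 13.1465.
(0,0): S=73.0000. Δ = (V_up−V_dn)/(S_up−S_dn) = (26.9440−22.4719)/(88.3300−45.2600) = 0.1038. V = [p*·26.9440 + (1−p*)·22.4719]/1.16 = 22.9008. B = V − Δ·S = 15.3210.
Root portfolio cost Δ·73+B reproduces V0=22.9008.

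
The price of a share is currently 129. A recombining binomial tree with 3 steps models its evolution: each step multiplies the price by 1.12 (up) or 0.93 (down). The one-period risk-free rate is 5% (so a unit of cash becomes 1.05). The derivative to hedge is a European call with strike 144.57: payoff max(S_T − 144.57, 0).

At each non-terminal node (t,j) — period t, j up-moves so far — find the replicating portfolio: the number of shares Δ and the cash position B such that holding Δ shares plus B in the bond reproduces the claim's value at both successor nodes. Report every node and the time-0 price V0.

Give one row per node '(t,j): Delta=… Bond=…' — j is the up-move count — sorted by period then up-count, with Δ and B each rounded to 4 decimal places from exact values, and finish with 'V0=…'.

(0,0): Delta=0.5558 Bond=-61.4653
(1,0): Delta=0.1562 Bond=-16.6007
(1,1): Delta=0.7494 Bond=-92.5022
(2,0): Delta=0.0000 Bond=0.0000
(2,1): Delta=0.2319 Bond=-27.5987
(2,2): Delta=1.0000 Bond=-137.6857
V0=10.2343

Since d<R<u, set p* = (R−d)/(u−d) = 0.6316; price each node as the discounted p*-expectation of its children.
Payoff layer (t=3): V(3,0)=0.0000, V(3,1)=0.0000, V(3,2)=5.9204, V(3,3)=36.6657
Node (2,0) S=111.5721: V=(p*·0.0000+(1−p*)·0.0000)/1.05=0.0000; Δ=(0.0000−0.0000)/(124.9608−103.7621)=0.0000; B=V−Δ·S=0.0000
Node (2,1) S=134.3664: V=(p*·5.9204+(1−p*)·0.0000)/1.05=3.5611; Δ=(5.9204−0.0000)/(150.4904−124.9608)=0.2319; B=V−Δ·S=-27.5987
Node (2,2) S=161.8176: V=(p*·36.6657+(1−p*)·5.9204)/1.05=24.1319; Δ=(36.6657−5.9204)/(181.2357−150.4904)=1.0000; B=V−Δ·S=-137.6857
Node (1,0) S=119.9700: V=(p*·3.5611+(1−p*)·0.0000)/1.05=2.1420; Δ=(3.5611−0.0000)/(134.3664−111.5721)=0.1562; B=V−Δ·S=-16.6007
Node (1,1) S=144.4800: V=(p*·24.1319+(1−p*)·3.5611)/1.05=15.7649; Δ=(24.1319−3.5611)/(161.8176−134.3664)=0.7494; B=V−Δ·S=-92.5022
Node (0,0) S=129.0000: V=(p*·15.7649+(1−p*)·2.1420)/1.05=10.2343; Δ=(15.7649−2.1420)/(144.4800−119.9700)=0.5558; B=V−Δ·S=-61.4653
The time-0 hedge costs 10.2343, which is the no-arbitrage price.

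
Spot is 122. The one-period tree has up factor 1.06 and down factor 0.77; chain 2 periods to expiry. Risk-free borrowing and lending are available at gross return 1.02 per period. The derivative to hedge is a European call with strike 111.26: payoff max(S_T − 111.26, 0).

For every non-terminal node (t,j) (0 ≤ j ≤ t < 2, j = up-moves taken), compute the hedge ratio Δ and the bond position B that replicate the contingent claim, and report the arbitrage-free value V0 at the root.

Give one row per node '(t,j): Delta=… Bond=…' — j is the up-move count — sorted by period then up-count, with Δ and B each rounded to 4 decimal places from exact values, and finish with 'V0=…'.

(0,0): Delta=0.6168 Bond=-56.8038
(1,0): Delta=0.0000 Bond=0.0000
(1,1): Delta=0.6885 Bond=-67.2102
V0=18.4428

Risk-neutral probability p* = (R−d)/(u−d) = (1.02−0.77)/(1.06−0.77) = 0.8621.
Payoff layer (t=2): V(2,0)=0.0000, V(2,1)=0.0000, V(2,2)=25.8192
  t=1,j=0: stock 93.9400 → up 99.5764 (V=0.0000), down 72.3338 (V=0.0000). Price 0.0000; hedge Δ=0.0000, bond B=0.0000.
  t=1,j=1: stock 129.3200 → up 137.0792 (V=25.8192), down 99.5764 (V=0.0000). Price 21.8215; hedge Δ=0.6885, bond B=-67.2102.
  t=0,j=0: stock 122.0000 → up 129.3200 (V=21.8215), down 93.9400 (V=0.0000). Price 18.4428; hedge Δ=0.6168, bond B=-56.8038.
Check: Δ(0,0)·S0 + B(0,0) = 18.4428 = V0.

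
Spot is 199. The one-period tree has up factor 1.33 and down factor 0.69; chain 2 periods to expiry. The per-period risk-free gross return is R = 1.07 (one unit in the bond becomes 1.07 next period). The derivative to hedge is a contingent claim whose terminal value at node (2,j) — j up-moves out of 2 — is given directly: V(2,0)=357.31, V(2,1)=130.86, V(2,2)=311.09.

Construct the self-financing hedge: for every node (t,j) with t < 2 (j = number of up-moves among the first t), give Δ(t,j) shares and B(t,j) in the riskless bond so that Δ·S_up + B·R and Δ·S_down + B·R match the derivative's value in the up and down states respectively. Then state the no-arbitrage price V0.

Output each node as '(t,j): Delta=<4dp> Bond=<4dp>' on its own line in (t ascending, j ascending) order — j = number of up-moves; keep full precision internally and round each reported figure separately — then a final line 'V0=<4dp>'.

(0,0): Delta=0.1102 Bond=180.5100
(1,0): Delta=-2.5769 Bond=562.1041
(1,1): Delta=1.0640 Bond=-59.2995
V0=202.4380

Under the risk-neutral measure, an up-move has probability p* = (R−d)/(u−d) = 0.5938 and values discount at R = 1.07.
Terminal payoffs: V(2,0)=357.3100, V(2,1)=130.8600, V(2,2)=311.0900
(1,0): S=137.3100. Δ = (V_up−V_dn)/(S_up−S_dn) = (130.8600−357.3100)/(182.6223−94.7439) = -2.5769. V = [p*·130.8600 + (1−p*)·357.3100]/1.07 = 208.2760. B = V − Δ·S = 562.1041.
(1,1): S=264.6700. Δ = (V_up−V_dn)/(S_up−S_dn) = (311.0900−130.8600)/(352.0111−182.6223) = 1.0640. V = [p*·311.0900 + (1−p*)·130.8600]/1.07 = 222.3099. B = V − Δ·S = -59.2995.
(0,0): S=199.0000. Δ = (V_up−V_dn)/(S_up−S_dn) = (222.3099−208.2760)/(264.6700−137.3100) = 0.1102. V = [p*·222.3099 + (1−p*)·208.2760]/1.07 = 202.4380. B = V − Δ·S = 180.5100.
The time-0 hedge costs 202.4380, which is the no-arbitrage price.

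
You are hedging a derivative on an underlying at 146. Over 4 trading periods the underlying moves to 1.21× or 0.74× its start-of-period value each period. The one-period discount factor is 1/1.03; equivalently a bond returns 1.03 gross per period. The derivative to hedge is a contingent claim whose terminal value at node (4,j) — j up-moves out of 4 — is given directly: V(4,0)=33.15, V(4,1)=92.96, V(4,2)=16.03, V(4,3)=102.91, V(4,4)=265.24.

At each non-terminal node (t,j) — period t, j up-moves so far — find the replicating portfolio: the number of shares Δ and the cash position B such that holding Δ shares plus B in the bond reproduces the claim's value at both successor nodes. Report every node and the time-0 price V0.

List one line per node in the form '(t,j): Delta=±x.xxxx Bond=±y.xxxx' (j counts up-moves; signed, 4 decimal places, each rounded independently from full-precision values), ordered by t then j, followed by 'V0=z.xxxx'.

Under the risk-neutral measure, an up-move has probability p* = (R−d)/(u−d) = 0.6170 and values discount at R = 1.03.
At expiry t=4: V(4,0)=33.1500, V(4,1)=92.9600, V(4,2)=16.0300, V(4,3)=102.9100, V(4,4)=265.2400
Node (3,0) S=59.1627: V=(p*·92.9600+(1−p*)·33.1500)/1.03=68.0136; Δ=(92.9600−33.1500)/(71.5869−43.7804)=2.1509; B=V−Δ·S=-59.2417
Node (3,1) S=96.7390: V=(p*·16.0300+(1−p*)·92.9600)/1.03=44.1675; Δ=(16.0300−92.9600)/(117.0542−71.5869)=-1.6920; B=V−Δ·S=207.8484
Node (3,2) S=158.1814: V=(p*·102.9100+(1−p*)·16.0300)/1.03=67.6086; Δ=(102.9100−16.0300)/(191.3995−117.0542)=1.1686; B=V−Δ·S=-117.2425
Node (3,3) S=258.6479: V=(p*·265.2400+(1−p*)·102.9100)/1.03=197.1564; Δ=(265.2400−102.9100)/(312.9640−191.3995)=1.3353; B=V−Δ·S=-148.2266
Node (2,0) S=79.9496: V=(p*·44.1675+(1−p*)·68.0136)/1.03=51.7476; Δ=(44.1675−68.0136)/(96.7390−59.1627)=-0.6346; B=V−Δ·S=102.4840
Node (2,1) S=130.7284: V=(p*·67.6086+(1−p*)·44.1675)/1.03=56.9234; Δ=(67.6086−44.1675)/(158.1814−96.7390)=0.3815; B=V−Δ·S=7.0489
Node (2,2) S=213.7586: V=(p*·197.1564+(1−p*)·67.6086)/1.03=143.2450; Δ=(197.1564−67.6086)/(258.6479−158.1814)=1.2895; B=V−Δ·S=-132.3887
Node (1,0) S=108.0400: V=(p*·56.9234+(1−p*)·51.7476)/1.03=53.3410; Δ=(56.9234−51.7476)/(130.7284−79.9496)=0.1019; B=V−Δ·S=42.3287
Node (1,1) S=176.6600: V=(p*·143.2450+(1−p*)·56.9234)/1.03=106.9764; Δ=(143.2450−56.9234)/(213.7586−130.7284)=1.0396; B=V−Δ·S=-76.6865
Node (0,0) S=146.0000: V=(p*·106.9764+(1−p*)·53.3410)/1.03=83.9176; Δ=(106.9764−53.3410)/(176.6600−108.0400)=0.7816; B=V−Δ·S=-30.2002
Check: Δ(0,0)·S0 + B(0,0) = 83.9176 = V0.

(0,0): Delta=0.7816 Bond=-30.2002
(1,0): Delta=0.1019 Bond=42.3287
(1,1): Delta=1.0396 Bond=-76.6865
(2,0): Delta=-0.6346 Bond=102.4840
(2,1): Delta=0.3815 Bond=7.0489
(2,2): Delta=1.2895 Bond=-132.3887
(3,0): Delta=2.1509 Bond=-59.2417
(3,1): Delta=-1.6920 Bond=207.8484
(3,2): Delta=1.1686 Bond=-117.2425
(3,3): Delta=1.3353 Bond=-148.2266
V0=83.9176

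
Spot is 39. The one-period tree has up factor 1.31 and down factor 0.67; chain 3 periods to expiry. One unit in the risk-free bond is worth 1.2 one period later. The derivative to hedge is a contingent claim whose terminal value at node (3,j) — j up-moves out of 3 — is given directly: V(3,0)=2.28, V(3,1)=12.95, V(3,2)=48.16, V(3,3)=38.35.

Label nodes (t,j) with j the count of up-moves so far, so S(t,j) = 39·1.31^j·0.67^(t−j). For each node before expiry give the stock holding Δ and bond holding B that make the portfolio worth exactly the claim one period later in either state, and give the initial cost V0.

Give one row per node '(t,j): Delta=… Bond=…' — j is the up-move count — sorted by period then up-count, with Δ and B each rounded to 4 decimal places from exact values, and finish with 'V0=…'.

Risk-neutral probability p* = (R−d)/(u−d) = (1.2−0.67)/(1.31−0.67) = 0.8281.
Terminal values V(3,·): V(3,0)=2.2800, V(3,1)=12.9500, V(3,2)=48.1600, V(3,3)=38.3500
Node (2,0) S=17.5071: V=(p*·12.9500+(1−p*)·2.2800)/1.2=9.2634; Δ=(12.9500−2.2800)/(22.9343−11.7298)=0.9523; B=V−Δ·S=-7.4085
Node (2,1) S=34.2303: V=(p*·48.1600+(1−p*)·12.9500)/1.2=35.0902; Δ=(48.1600−12.9500)/(44.8417−22.9343)=1.6072; B=V−Δ·S=-19.9254
Node (2,2) S=66.9279: V=(p*·38.3500+(1−p*)·48.1600)/1.2=33.3634; Δ=(38.3500−48.1600)/(87.6755−44.8417)=-0.2290; B=V−Δ·S=48.6915
Node (1,0) S=26.1300: V=(p*·35.0902+(1−p*)·9.2634)/1.2=25.5427; Δ=(35.0902−9.2634)/(34.2303−17.5071)=1.5444; B=V−Δ·S=-14.8117
Node (1,1) S=51.0900: V=(p*·33.3634+(1−p*)·35.0902)/1.2=28.0502; Δ=(33.3634−35.0902)/(66.9279−34.2303)=-0.0528; B=V−Δ·S=30.7483
Node (0,0) S=39.0000: V=(p*·28.0502+(1−p*)·25.5427)/1.2=23.0160; Δ=(28.0502−25.5427)/(51.0900−26.1300)=0.1005; B=V−Δ·S=19.0981
Check: Δ(0,0)·S0 + B(0,0) = 23.0160 = V0.

(0,0): Delta=0.1005 Bond=19.0981
(1,0): Delta=1.5444 Bond=-14.8117
(1,1): Delta=-0.0528 Bond=30.7483
(2,0): Delta=0.9523 Bond=-7.4085
(2,1): Delta=1.6072 Bond=-19.9254
(2,2): Delta=-0.2290 Bond=48.6915
V0=23.0160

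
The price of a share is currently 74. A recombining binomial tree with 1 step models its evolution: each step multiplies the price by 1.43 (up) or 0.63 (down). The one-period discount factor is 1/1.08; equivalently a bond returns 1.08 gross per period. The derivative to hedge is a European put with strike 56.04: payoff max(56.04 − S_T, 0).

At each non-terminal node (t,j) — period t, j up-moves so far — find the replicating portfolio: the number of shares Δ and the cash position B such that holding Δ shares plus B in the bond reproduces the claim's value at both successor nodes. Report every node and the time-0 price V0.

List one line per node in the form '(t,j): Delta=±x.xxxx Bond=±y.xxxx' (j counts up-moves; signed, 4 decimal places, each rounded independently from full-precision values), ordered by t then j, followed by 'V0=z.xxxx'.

(0,0): Delta=-0.1591 Bond=15.5910
V0=3.8160

No-arbitrage ⇒ martingale measure with p* = (R−d)/(u−d) = 0.5625.
At expiry t=1: V(1,0)=9.4200, V(1,1)=0.0000
  t=0,j=0: stock 74.0000 → up 105.8200 (V=0.0000), down 46.6200 (V=9.4200). Price 3.8160; hedge Δ=-0.1591, bond B=15.5910.
The time-0 hedge costs 3.8160, which is the no-arbitrage price.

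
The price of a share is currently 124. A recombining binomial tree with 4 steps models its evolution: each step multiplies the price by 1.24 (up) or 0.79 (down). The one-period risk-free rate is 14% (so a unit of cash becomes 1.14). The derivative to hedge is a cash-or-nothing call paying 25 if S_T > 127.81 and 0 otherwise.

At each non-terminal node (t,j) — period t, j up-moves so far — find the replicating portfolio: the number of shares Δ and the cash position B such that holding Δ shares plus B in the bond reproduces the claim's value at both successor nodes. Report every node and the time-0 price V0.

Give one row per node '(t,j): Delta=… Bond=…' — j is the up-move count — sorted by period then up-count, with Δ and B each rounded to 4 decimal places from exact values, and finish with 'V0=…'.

No-arbitrage ⇒ martingale measure with p* = (R−d)/(u−d) = 0.7778.
At expiry t=4: V(4,0)=0.0000, V(4,1)=0.0000, V(4,2)=0.0000, V(4,3)=25.0000, V(4,4)=25.0000
  t=3,j=0: stock 61.1368 → up 75.8097 (V=0.0000), down 48.2981 (V=0.0000). Price 0.0000; hedge Δ=0.0000, bond B=0.0000.
  t=3,j=1: stock 95.9616 → up 118.9924 (V=0.0000), down 75.8097 (V=0.0000). Price 0.0000; hedge Δ=0.0000, bond B=0.0000.
  t=3,j=2: stock 150.6233 → up 186.7729 (V=25.0000), down 118.9924 (V=0.0000). Price 17.0565; hedge Δ=0.3688, bond B=-38.4990.
  t=3,j=3: stock 236.4214 → up 293.1625 (V=25.0000), down 186.7729 (V=25.0000). Price 21.9298; hedge Δ=0.0000, bond B=21.9298.
  t=2,j=0: stock 77.3884 → up 95.9616 (V=0.0000), down 61.1368 (V=0.0000). Price 0.0000; hedge Δ=0.0000, bond B=0.0000.
  t=2,j=1: stock 121.4704 → up 150.6233 (V=17.0565), down 95.9616 (V=0.0000). Price 11.6370; hedge Δ=0.3120, bond B=-26.2664.
  t=2,j=2: stock 190.6624 → up 236.4214 (V=21.9298), down 150.6233 (V=17.0565). Price 18.2867; hedge Δ=0.0568, bond B=7.4572.
  t=1,j=0: stock 97.9600 → up 121.4704 (V=11.6370), down 77.3884 (V=0.0000). Price 7.9395; hedge Δ=0.2640, bond B=-17.9205.
  t=1,j=1: stock 153.7600 → up 190.6624 (V=18.2867), down 121.4704 (V=11.6370). Price 14.7447; hedge Δ=0.0961, bond B=-0.0324.
  t=0,j=0: stock 124.0000 → up 153.7600 (V=14.7447), down 97.9600 (V=7.9395). Price 11.6074; hedge Δ=0.1220, bond B=-3.5154.
Root portfolio cost Δ·124+B reproduces V0=11.6074.

(0,0): Delta=0.1220 Bond=-3.5154
(1,0): Delta=0.2640 Bond=-17.9205
(1,1): Delta=0.0961 Bond=-0.0324
(2,0): Delta=0.0000 Bond=0.0000
(2,1): Delta=0.3120 Bond=-26.2664
(2,2): Delta=0.0568 Bond=7.4572
(3,0): Delta=0.0000 Bond=0.0000
(3,1): Delta=0.0000 Bond=0.0000
(3,2): Delta=0.3688 Bond=-38.4990
(3,3): Delta=0.0000 Bond=21.9298
V0=11.6074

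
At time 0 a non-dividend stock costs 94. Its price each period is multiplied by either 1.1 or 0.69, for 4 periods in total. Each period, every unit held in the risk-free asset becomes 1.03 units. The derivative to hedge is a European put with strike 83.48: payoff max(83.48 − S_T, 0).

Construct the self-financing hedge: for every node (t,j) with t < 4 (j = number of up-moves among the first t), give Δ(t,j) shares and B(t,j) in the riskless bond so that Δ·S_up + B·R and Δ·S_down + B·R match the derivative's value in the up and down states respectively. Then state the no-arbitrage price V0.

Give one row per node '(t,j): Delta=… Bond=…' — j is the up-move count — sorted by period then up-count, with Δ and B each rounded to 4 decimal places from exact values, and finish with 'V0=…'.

Risk-neutral probability p* = (R−d)/(u−d) = (1.03−0.69)/(1.1−0.69) = 0.8293.
Terminal payoffs: V(4,0)=62.1729, V(4,1)=49.5122, V(4,2)=29.3284, V(4,3)=0.0000, V(4,4)=0.0000
  t=3,j=0: stock 30.8798 → up 33.9678 (V=49.5122), down 21.3071 (V=62.1729). Price 50.1687; hedge Δ=-1.0000, bond B=81.0485.
  t=3,j=1: stock 49.2287 → up 54.1516 (V=29.3284), down 33.9678 (V=49.5122). Price 31.8198; hedge Δ=-1.0000, bond B=81.0485.
  t=3,j=2: stock 78.4806 → up 86.3287 (V=0.0000), down 54.1516 (V=29.3284). Price 4.8614; hedge Δ=-0.9115, bond B=76.3941.
  t=3,j=3: stock 125.1140 → up 137.6254 (V=0.0000), down 86.3287 (V=0.0000). Price 0.0000; hedge Δ=0.0000, bond B=0.0000.
  t=2,j=0: stock 44.7534 → up 49.2287 (V=31.8198), down 30.8798 (V=50.1687). Price 33.9345; hedge Δ=-1.0000, bond B=78.6879.
  t=2,j=1: stock 71.3460 → up 78.4806 (V=4.8614), down 49.2287 (V=31.8198). Price 9.1884; hedge Δ=-0.9216, bond B=74.9405.
  t=2,j=2: stock 113.7400 → up 125.1140 (V=0.0000), down 78.4806 (V=4.8614). Price 0.8058; hedge Δ=-0.1042, bond B=12.6630.
  t=1,j=0: stock 64.8600 → up 71.3460 (V=9.1884), down 44.7534 (V=33.9345). Price 13.0227; hedge Δ=-0.9306, bond B=73.3790.
  t=1,j=1: stock 103.4000 → up 113.7400 (V=0.8058), down 71.3460 (V=9.1884). Price 2.1718; hedge Δ=-0.1977, bond B=22.6172.
  t=0,j=0: stock 94.0000 → up 103.4000 (V=2.1718), down 64.8600 (V=13.0227). Price 3.9072; hedge Δ=-0.2815, bond B=30.3727.
The time-0 hedge costs 3.9072, which is the no-arbitrage price.

(0,0): Delta=-0.2815 Bond=30.3727
(1,0): Delta=-0.9306 Bond=73.3790
(1,1): Delta=-0.1977 Bond=22.6172
(2,0): Delta=-1.0000 Bond=78.6879
(2,1): Delta=-0.9216 Bond=74.9405
(2,2): Delta=-0.1042 Bond=12.6630
(3,0): Delta=-1.0000 Bond=81.0485
(3,1): Delta=-1.0000 Bond=81.0485
(3,2): Delta=-0.9115 Bond=76.3941
(3,3): Delta=0.0000 Bond=0.0000
V0=3.9072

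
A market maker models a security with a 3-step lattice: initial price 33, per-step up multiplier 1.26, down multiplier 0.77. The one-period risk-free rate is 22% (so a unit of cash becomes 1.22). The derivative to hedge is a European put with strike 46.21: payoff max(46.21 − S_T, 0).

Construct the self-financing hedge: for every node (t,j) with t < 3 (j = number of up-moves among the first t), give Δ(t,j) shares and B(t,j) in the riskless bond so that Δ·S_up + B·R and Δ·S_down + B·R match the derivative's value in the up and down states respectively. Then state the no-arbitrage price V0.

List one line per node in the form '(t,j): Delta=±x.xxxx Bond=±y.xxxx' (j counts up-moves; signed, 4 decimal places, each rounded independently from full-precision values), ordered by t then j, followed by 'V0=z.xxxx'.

Under the risk-neutral measure, an up-move has probability p* = (R−d)/(u−d) = 0.9184 and values discount at R = 1.22.
Terminal values V(3,·): V(3,0)=31.1444, V(3,1)=21.5572, V(3,2)=5.8691, V(3,3)=0.0000
(2,0): S=19.5657. Δ = (V_up−V_dn)/(S_up−S_dn) = (21.5572−31.1444)/(24.6528−15.0656) = -1.0000. V = [p*·21.5572 + (1−p*)·31.1444]/1.22 = 18.3113. B = V − Δ·S = 37.8770.
(2,1): S=32.0166. Δ = (V_up−V_dn)/(S_up−S_dn) = (5.8691−21.5572)/(40.3409−24.6528) = -1.0000. V = [p*·5.8691 + (1−p*)·21.5572]/1.22 = 5.8604. B = V − Δ·S = 37.8770.
(2,2): S=52.3908. Δ = (V_up−V_dn)/(S_up−S_dn) = (0.0000−5.8691)/(66.0124−40.3409) = -0.2286. V = [p*·0.0000 + (1−p*)·5.8691]/1.22 = 0.3927. B = V − Δ·S = 12.3704.
(1,0): S=25.4100. Δ = (V_up−V_dn)/(S_up−S_dn) = (5.8604−18.3113)/(32.0166−19.5657) = -1.0000. V = [p*·5.8604 + (1−p*)·18.3113]/1.22 = 5.6368. B = V − Δ·S = 31.0468.
(1,1): S=41.5800. Δ = (V_up−V_dn)/(S_up−S_dn) = (0.3927−5.8604)/(52.3908−32.0166) = -0.2684. V = [p*·0.3927 + (1−p*)·5.8604]/1.22 = 0.6878. B = V − Δ·S = 11.8464.
(0,0): S=33.0000. Δ = (V_up−V_dn)/(S_up−S_dn) = (0.6878−5.6368)/(41.5800−25.4100) = -0.3061. V = [p*·0.6878 + (1−p*)·5.6368]/1.22 = 0.8949. B = V − Δ·S = 10.9949.
Root portfolio cost Δ·33+B reproduces V0=0.8949.

(0,0): Delta=-0.3061 Bond=10.9949
(1,0): Delta=-1.0000 Bond=31.0468
(1,1): Delta=-0.2684 Bond=11.8464
(2,0): Delta=-1.0000 Bond=37.8770
(2,1): Delta=-1.0000 Bond=37.8770
(2,2): Delta=-0.2286 Bond=12.3704
V0=0.8949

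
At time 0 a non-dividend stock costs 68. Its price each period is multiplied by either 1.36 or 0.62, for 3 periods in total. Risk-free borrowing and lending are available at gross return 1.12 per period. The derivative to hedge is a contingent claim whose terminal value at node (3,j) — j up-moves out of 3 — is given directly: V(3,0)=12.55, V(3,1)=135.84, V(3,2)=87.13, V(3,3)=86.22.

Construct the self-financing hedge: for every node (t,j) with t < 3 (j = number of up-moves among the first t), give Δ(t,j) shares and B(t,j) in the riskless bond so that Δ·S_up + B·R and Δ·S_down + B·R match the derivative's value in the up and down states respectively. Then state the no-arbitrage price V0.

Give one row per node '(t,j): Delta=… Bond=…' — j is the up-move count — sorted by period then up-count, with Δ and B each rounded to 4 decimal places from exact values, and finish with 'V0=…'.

(0,0): Delta=-0.1393 Bond=76.8743
(1,0): Delta=0.2024 Bond=71.6895
(1,1): Delta=-0.2141 Bond=93.0158
(2,0): Delta=6.3739 Bond=-81.0241
(2,1): Delta=-1.1480 Bond=157.7242
(2,2): Delta=-0.0098 Bond=78.4754
V0=67.3990

No-arbitrage ⇒ martingale measure with p* = (R−d)/(u−d) = 0.6757.
Terminal payoffs: V(3,0)=12.5500, V(3,1)=135.8400, V(3,2)=87.1300, V(3,3)=86.2200
Node (2,0) S=26.1392: V=(p*·135.8400+(1−p*)·12.5500)/1.12=85.5840; Δ=(135.8400−12.5500)/(35.5493−16.2063)=6.3739; B=V−Δ·S=-81.0241
Node (2,1) S=57.3376: V=(p*·87.1300+(1−p*)·135.8400)/1.12=91.8999; Δ=(87.1300−135.8400)/(77.9791−35.5493)=-1.1480; B=V−Δ·S=157.7242
Node (2,2) S=125.7728: V=(p*·86.2200+(1−p*)·87.1300)/1.12=77.2457; Δ=(86.2200−87.1300)/(171.0510−77.9791)=-0.0098; B=V−Δ·S=78.4754
Node (1,0) S=42.1600: V=(p*·91.8999+(1−p*)·85.5840)/1.12=80.2245; Δ=(91.8999−85.5840)/(57.3376−26.1392)=0.2024; B=V−Δ·S=71.6895
Node (1,1) S=92.4800: V=(p*·77.2457+(1−p*)·91.8999)/1.12=73.2128; Δ=(77.2457−91.8999)/(125.7728−57.3376)=-0.2141; B=V−Δ·S=93.0158
Node (0,0) S=68.0000: V=(p*·73.2128+(1−p*)·80.2245)/1.12=67.3990; Δ=(73.2128−80.2245)/(92.4800−42.1600)=-0.1393; B=V−Δ·S=76.8743
Check: Δ(0,0)·S0 + B(0,0) = 67.3990 = V0.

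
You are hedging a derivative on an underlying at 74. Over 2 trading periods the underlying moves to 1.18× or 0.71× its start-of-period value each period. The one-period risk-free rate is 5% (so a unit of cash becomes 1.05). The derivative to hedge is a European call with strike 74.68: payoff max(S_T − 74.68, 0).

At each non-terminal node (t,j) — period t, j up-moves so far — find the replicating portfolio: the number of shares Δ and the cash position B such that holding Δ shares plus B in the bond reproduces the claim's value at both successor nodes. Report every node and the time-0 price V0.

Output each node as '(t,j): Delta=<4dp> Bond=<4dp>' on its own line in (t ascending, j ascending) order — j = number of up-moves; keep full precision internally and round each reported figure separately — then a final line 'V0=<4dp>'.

Since d<R<u, set p* = (R−d)/(u−d) = 0.7234; price each node as the discounted p*-expectation of its children.
Terminal payoffs: V(2,0)=0.0000, V(2,1)=0.0000, V(2,2)=28.3576
(1,0): S=52.5400. Δ = (V_up−V_dn)/(S_up−S_dn) = (0.0000−0.0000)/(61.9972−37.3034) = 0.0000. V = [p*·0.0000 + (1−p*)·0.0000]/1.05 = 0.0000. B = V − Δ·S = 0.0000.
(1,1): S=87.3200. Δ = (V_up−V_dn)/(S_up−S_dn) = (28.3576−0.0000)/(103.0376−61.9972) = 0.6910. V = [p*·28.3576 + (1−p*)·0.0000]/1.05 = 19.5372. B = V − Δ·S = -40.7982.
(0,0): S=74.0000. Δ = (V_up−V_dn)/(S_up−S_dn) = (19.5372−0.0000)/(87.3200−52.5400) = 0.5617. V = [p*·19.5372 + (1−p*)·0.0000]/1.05 = 13.4602. B = V − Δ·S = -28.1082.
Check: Δ(0,0)·S0 + B(0,0) = 13.4602 = V0.

(0,0): Delta=0.5617 Bond=-28.1082
(1,0): Delta=0.0000 Bond=0.0000
(1,1): Delta=0.6910 Bond=-40.7982
V0=13.4602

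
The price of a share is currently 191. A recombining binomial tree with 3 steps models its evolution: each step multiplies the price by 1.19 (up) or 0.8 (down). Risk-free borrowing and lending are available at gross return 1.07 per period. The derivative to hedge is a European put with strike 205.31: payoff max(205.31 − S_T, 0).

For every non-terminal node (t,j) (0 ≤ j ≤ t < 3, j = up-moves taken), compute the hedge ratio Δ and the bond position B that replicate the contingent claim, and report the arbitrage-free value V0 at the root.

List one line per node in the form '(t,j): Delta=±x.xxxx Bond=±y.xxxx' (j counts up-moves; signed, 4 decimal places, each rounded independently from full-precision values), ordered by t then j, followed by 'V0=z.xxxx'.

(0,0): Delta=-0.3519 Bond=79.3708
(1,0): Delta=-0.8798 Bond=165.5945
(1,1): Delta=-0.1941 Bond=49.0744
(2,0): Delta=-1.0000 Bond=191.8785
(2,1): Delta=-0.8439 Bond=170.6562
(2,2): Delta=0.0000 Bond=0.0000
V0=12.1623

Under the risk-neutral measure, an up-move has probability p* = (R−d)/(u−d) = 0.6923 and values discount at R = 1.07.
Terminal payoffs: V(3,0)=107.5180, V(3,1)=59.8444, V(3,2)=0.0000, V(3,3)=0.0000
  t=2,j=0: stock 122.2400 → up 145.4656 (V=59.8444), down 97.7920 (V=107.5180). Price 69.6385; hedge Δ=-1.0000, bond B=191.8785.
  t=2,j=1: stock 181.8320 → up 216.3801 (V=0.0000), down 145.4656 (V=59.8444). Price 17.2090; hedge Δ=-0.8439, bond B=170.6562.
  t=2,j=2: stock 270.4751 → up 321.8654 (V=0.0000), down 216.3801 (V=0.0000). Price 0.0000; hedge Δ=0.0000, bond B=0.0000.
  t=1,j=0: stock 152.8000 → up 181.8320 (V=17.2090), down 122.2400 (V=69.6385). Price 31.1600; hedge Δ=-0.8798, bond B=165.5945.
  t=1,j=1: stock 227.2900 → up 270.4751 (V=0.0000), down 181.8320 (V=17.2090). Price 4.9487; hedge Δ=-0.1941, bond B=49.0744.
  t=0,j=0: stock 191.0000 → up 227.2900 (V=4.9487), down 152.8000 (V=31.1600). Price 12.1623; hedge Δ=-0.3519, bond B=79.3708.
Root portfolio cost Δ·191+B reproduces V0=12.1623.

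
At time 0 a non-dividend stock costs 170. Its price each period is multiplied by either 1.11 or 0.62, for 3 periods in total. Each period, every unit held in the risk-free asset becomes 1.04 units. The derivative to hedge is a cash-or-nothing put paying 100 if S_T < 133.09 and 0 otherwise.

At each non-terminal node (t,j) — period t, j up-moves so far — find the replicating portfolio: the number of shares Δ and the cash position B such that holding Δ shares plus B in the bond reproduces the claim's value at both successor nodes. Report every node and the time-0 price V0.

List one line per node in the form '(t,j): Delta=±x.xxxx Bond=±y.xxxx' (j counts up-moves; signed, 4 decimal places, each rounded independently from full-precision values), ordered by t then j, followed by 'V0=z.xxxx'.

The replicating-portfolio and risk-neutral prices coincide; use p* = (1.04−0.62)/(1.11−0.62) = 0.8571 for the latter.
Terminal payoffs: V(3,0)=100.0000, V(3,1)=100.0000, V(3,2)=100.0000, V(3,3)=0.0000
Node (2,0) S=65.3480: V=(p*·100.0000+(1−p*)·100.0000)/1.04=96.1538; Δ=(100.0000−100.0000)/(72.5363−40.5158)=0.0000; B=V−Δ·S=96.1538
Node (2,1) S=116.9940: V=(p*·100.0000+(1−p*)·100.0000)/1.04=96.1538; Δ=(100.0000−100.0000)/(129.8633−72.5363)=0.0000; B=V−Δ·S=96.1538
Node (2,2) S=209.4570: V=(p*·0.0000+(1−p*)·100.0000)/1.04=13.7363; Δ=(0.0000−100.0000)/(232.4973−129.8633)=-0.9743; B=V−Δ·S=217.8179
Node (1,0) S=105.4000: V=(p*·96.1538+(1−p*)·96.1538)/1.04=92.4556; Δ=(96.1538−96.1538)/(116.9940−65.3480)=0.0000; B=V−Δ·S=92.4556
Node (1,1) S=188.7000: V=(p*·13.7363+(1−p*)·96.1538)/1.04=24.5290; Δ=(13.7363−96.1538)/(209.4570−116.9940)=-0.8914; B=V−Δ·S=192.7282
Node (0,0) S=170.0000: V=(p*·24.5290+(1−p*)·92.4556)/1.04=32.9162; Δ=(24.5290−92.4556)/(188.7000−105.4000)=-0.8154; B=V−Δ·S=171.5419
Root portfolio cost Δ·170+B reproduces V0=32.9162.

(0,0): Delta=-0.8154 Bond=171.5419
(1,0): Delta=0.0000 Bond=92.4556
(1,1): Delta=-0.8914 Bond=192.7282
(2,0): Delta=0.0000 Bond=96.1538
(2,1): Delta=0.0000 Bond=96.1538
(2,2): Delta=-0.9743 Bond=217.8179
V0=32.9162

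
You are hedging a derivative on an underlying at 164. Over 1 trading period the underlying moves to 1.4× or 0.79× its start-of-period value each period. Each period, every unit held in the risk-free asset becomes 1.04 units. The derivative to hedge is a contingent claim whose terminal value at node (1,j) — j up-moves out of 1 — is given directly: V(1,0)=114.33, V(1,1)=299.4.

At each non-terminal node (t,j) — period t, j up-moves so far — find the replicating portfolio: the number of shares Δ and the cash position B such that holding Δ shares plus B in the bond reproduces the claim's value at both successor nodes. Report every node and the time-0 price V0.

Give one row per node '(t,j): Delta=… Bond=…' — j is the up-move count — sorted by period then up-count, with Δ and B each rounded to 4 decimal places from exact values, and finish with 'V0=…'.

Under the risk-neutral measure, an up-move has probability p* = (R−d)/(u−d) = 0.4098 and values discount at R = 1.04.
Payoff layer (t=1): V(1,0)=114.3300, V(1,1)=299.4000
(0,0): S=164.0000. Δ = (V_up−V_dn)/(S_up−S_dn) = (299.4000−114.3300)/(229.6000−129.5600) = 1.8500. V = [p*·299.4000 + (1−p*)·114.3300]/1.04 = 182.8638. B = V − Δ·S = -120.5296.
Root portfolio cost Δ·164+B reproduces V0=182.8638.

(0,0): Delta=1.8500 Bond=-120.5296
V0=182.8638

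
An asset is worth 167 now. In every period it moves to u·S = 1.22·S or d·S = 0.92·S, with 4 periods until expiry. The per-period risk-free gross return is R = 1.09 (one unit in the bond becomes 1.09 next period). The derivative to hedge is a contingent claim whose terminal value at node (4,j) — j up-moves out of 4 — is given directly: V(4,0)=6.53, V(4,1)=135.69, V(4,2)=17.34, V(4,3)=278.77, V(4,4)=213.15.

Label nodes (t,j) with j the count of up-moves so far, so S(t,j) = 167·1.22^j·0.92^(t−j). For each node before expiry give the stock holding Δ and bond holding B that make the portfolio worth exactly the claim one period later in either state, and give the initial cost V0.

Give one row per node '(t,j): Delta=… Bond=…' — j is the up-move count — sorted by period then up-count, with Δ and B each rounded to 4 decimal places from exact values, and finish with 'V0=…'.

Since d<R<u, set p* = (R−d)/(u−d) = 0.5667; price each node as the discounted p*-expectation of its children.
Terminal payoffs: V(4,0)=6.5300, V(4,1)=135.6900, V(4,2)=17.3400, V(4,3)=278.7700, V(4,4)=213.1500
  t=3,j=0: stock 130.0409 → up 158.6499 (V=135.6900), down 119.6376 (V=6.5300). Price 73.1382; hedge Δ=3.3108, bond B=-357.3951.
  t=3,j=1: stock 172.4455 → up 210.3836 (V=17.3400), down 158.6499 (V=135.6900). Price 62.9587; hedge Δ=-2.2877, bond B=457.4587.
  t=3,j=2: stock 228.6778 → up 278.9869 (V=278.7700), down 210.3836 (V=17.3400). Price 151.8199; hedge Δ=3.8107, bond B=-719.6135.
  t=3,j=3: stock 303.2466 → up 369.9609 (V=213.1500), down 278.9869 (V=278.7700). Price 221.6379; hedge Δ=-0.7213, bond B=440.3713.
  t=2,j=0: stock 141.3488 → up 172.4455 (V=62.9587), down 130.0409 (V=73.1382). Price 61.8072; hedge Δ=-0.2401, bond B=95.7389.
  t=2,j=1: stock 187.4408 → up 228.6778 (V=151.8199), down 172.4455 (V=62.9587). Price 103.9572; hedge Δ=1.5803, bond B=-192.2466.
  t=2,j=2: stock 248.5628 → up 303.2466 (V=221.6379), down 228.6778 (V=151.8199). Price 175.5811; hedge Δ=0.9363, bond B=-57.1457.
  t=1,j=0: stock 153.6400 → up 187.4408 (V=103.9572), down 141.3488 (V=61.8072). Price 78.6167; hedge Δ=0.9145, bond B=-61.8834.
  t=1,j=1: stock 203.7400 → up 248.5628 (V=175.5811), down 187.4408 (V=103.9572). Price 132.6093; hedge Δ=1.1718, bond B=-106.1371.
  t=0,j=0: stock 167.0000 → up 203.7400 (V=132.6093), down 153.6400 (V=78.6167). Price 100.1949; hedge Δ=1.0777, bond B=-79.7803.
The time-0 hedge costs 100.1949, which is the no-arbitrage price.

(0,0): Delta=1.0777 Bond=-79.7803
(1,0): Delta=0.9145 Bond=-61.8834
(1,1): Delta=1.1718 Bond=-106.1371
(2,0): Delta=-0.2401 Bond=95.7389
(2,1): Delta=1.5803 Bond=-192.2466
(2,2): Delta=0.9363 Bond=-57.1457
(3,0): Delta=3.3108 Bond=-357.3951
(3,1): Delta=-2.2877 Bond=457.4587
(3,2): Delta=3.8107 Bond=-719.6135
(3,3): Delta=-0.7213 Bond=440.3713
V0=100.1949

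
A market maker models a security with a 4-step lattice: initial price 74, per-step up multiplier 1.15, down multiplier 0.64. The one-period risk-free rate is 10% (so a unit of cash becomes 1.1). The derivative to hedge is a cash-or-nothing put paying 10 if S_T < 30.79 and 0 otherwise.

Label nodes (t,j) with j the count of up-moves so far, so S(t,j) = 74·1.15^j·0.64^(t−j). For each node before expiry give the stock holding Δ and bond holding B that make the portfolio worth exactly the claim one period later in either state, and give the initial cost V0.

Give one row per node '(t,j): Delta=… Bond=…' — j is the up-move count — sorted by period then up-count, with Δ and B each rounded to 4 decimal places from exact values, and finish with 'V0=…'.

(0,0): Delta=-0.0052 Bond=0.4070
(1,0): Delta=-0.0605 Bond=3.0684
(1,1): Delta=-0.0018 Bond=0.1628
(2,0): Delta=-0.5304 Bond=17.6188
(2,1): Delta=-0.0321 Bond=1.8270
(2,2): Delta=0.0000 Bond=0.0000
(3,0): Delta=0.0000 Bond=9.0909
(3,1): Delta=-0.5625 Bond=20.4991
(3,2): Delta=0.0000 Bond=0.0000
(3,3): Delta=0.0000 Bond=0.0000
V0=0.0239

Risk-neutral probability p* = (R−d)/(u−d) = (1.1−0.64)/(1.15−0.64) = 0.9020.
Payoff layer (t=4): V(4,0)=10.0000, V(4,1)=10.0000, V(4,2)=0.0000, V(4,3)=0.0000, V(4,4)=0.0000
Node (3,0) S=19.3987: V=(p*·10.0000+(1−p*)·10.0000)/1.1=9.0909; Δ=(10.0000−10.0000)/(22.3085−12.4151)=0.0000; B=V−Δ·S=9.0909
Node (3,1) S=34.8570: V=(p*·0.0000+(1−p*)·10.0000)/1.1=0.8913; Δ=(0.0000−10.0000)/(40.0855−22.3085)=-0.5625; B=V−Δ·S=20.4991
Node (3,2) S=62.6336: V=(p*·0.0000+(1−p*)·0.0000)/1.1=0.0000; Δ=(0.0000−0.0000)/(72.0286−40.0855)=0.0000; B=V−Δ·S=0.0000
Node (3,3) S=112.5447: V=(p*·0.0000+(1−p*)·0.0000)/1.1=0.0000; Δ=(0.0000−0.0000)/(129.4265−72.0286)=0.0000; B=V−Δ·S=0.0000
Node (2,0) S=30.3104: V=(p*·0.8913+(1−p*)·9.0909)/1.1=1.5410; Δ=(0.8913−9.0909)/(34.8570−19.3987)=-0.5304; B=V−Δ·S=17.6188
Node (2,1) S=54.4640: V=(p*·0.0000+(1−p*)·0.8913)/1.1=0.0794; Δ=(0.0000−0.8913)/(62.6336−34.8570)=-0.0321; B=V−Δ·S=1.8270
Node (2,2) S=97.8650: V=(p*·0.0000+(1−p*)·0.0000)/1.1=0.0000; Δ=(0.0000−0.0000)/(112.5447−62.6336)=0.0000; B=V−Δ·S=0.0000
Node (1,0) S=47.3600: V=(p*·0.0794+(1−p*)·1.5410)/1.1=0.2025; Δ=(0.0794−1.5410)/(54.4640−30.3104)=-0.0605; B=V−Δ·S=3.0684
Node (1,1) S=85.1000: V=(p*·0.0000+(1−p*)·0.0794)/1.1=0.0071; Δ=(0.0000−0.0794)/(97.8650−54.4640)=-0.0018; B=V−Δ·S=0.1628
Node (0,0) S=74.0000: V=(p*·0.0071+(1−p*)·0.2025)/1.1=0.0239; Δ=(0.0071−0.2025)/(85.1000−47.3600)=-0.0052; B=V−Δ·S=0.4070
Check: Δ(0,0)·S0 + B(0,0) = 0.0239 = V0.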